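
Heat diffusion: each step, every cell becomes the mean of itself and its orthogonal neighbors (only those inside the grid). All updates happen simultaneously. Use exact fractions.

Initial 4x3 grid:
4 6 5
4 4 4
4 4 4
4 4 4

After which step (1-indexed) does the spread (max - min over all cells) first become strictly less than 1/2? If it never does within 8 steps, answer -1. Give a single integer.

Answer: 4

Derivation:
Step 1: max=5, min=4, spread=1
Step 2: max=1129/240, min=4, spread=169/240
Step 3: max=827/180, min=4, spread=107/180
Step 4: max=21569/4800, min=6047/1500, spread=11093/24000
  -> spread < 1/2 first at step 4
Step 5: max=11527129/2592000, min=438241/108000, spread=201869/518400
Step 6: max=684619471/155520000, min=88297573/21600000, spread=244384727/777600000
Step 7: max=13601795863/3110400000, min=799279243/194400000, spread=3614791/13824000
Step 8: max=2434133368751/559872000000, min=107123873921/25920000000, spread=601288460287/2799360000000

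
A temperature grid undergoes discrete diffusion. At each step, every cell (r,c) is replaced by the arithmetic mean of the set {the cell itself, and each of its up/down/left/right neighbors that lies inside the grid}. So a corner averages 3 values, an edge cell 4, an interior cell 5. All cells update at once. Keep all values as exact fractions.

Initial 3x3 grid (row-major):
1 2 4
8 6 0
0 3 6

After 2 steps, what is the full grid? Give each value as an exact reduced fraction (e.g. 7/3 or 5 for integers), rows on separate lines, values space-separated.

After step 1:
  11/3 13/4 2
  15/4 19/5 4
  11/3 15/4 3
After step 2:
  32/9 763/240 37/12
  893/240 371/100 16/5
  67/18 853/240 43/12

Answer: 32/9 763/240 37/12
893/240 371/100 16/5
67/18 853/240 43/12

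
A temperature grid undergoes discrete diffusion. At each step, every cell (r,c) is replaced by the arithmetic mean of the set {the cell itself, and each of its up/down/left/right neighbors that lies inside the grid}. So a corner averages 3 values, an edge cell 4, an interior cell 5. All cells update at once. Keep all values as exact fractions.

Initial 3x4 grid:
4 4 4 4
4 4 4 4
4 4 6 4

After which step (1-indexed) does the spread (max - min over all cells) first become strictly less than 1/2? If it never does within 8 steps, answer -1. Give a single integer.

Step 1: max=14/3, min=4, spread=2/3
Step 2: max=271/60, min=4, spread=31/60
Step 3: max=2371/540, min=4, spread=211/540
  -> spread < 1/2 first at step 3
Step 4: max=232897/54000, min=3647/900, spread=14077/54000
Step 5: max=2084407/486000, min=219683/54000, spread=5363/24300
Step 6: max=62060809/14580000, min=122869/30000, spread=93859/583200
Step 7: max=3709474481/874800000, min=199736467/48600000, spread=4568723/34992000
Step 8: max=221732435629/52488000000, min=6013618889/1458000000, spread=8387449/83980800

Answer: 3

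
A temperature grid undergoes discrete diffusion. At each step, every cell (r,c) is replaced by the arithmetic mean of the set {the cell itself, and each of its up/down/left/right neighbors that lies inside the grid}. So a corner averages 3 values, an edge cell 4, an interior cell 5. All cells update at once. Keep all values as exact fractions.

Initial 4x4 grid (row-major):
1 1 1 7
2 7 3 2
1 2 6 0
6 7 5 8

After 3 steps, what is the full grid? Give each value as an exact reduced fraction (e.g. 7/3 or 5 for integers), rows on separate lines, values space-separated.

Answer: 64/27 10027/3600 2147/720 3529/1080
10507/3600 4547/1500 2117/600 1213/360
12599/3600 6103/1500 11833/3000 7439/1800
586/135 16019/3600 17383/3600 4801/1080

Derivation:
After step 1:
  4/3 5/2 3 10/3
  11/4 3 19/5 3
  11/4 23/5 16/5 4
  14/3 5 13/2 13/3
After step 2:
  79/36 59/24 379/120 28/9
  59/24 333/100 16/5 53/15
  443/120 371/100 221/50 109/30
  149/36 623/120 571/120 89/18
After step 3:
  64/27 10027/3600 2147/720 3529/1080
  10507/3600 4547/1500 2117/600 1213/360
  12599/3600 6103/1500 11833/3000 7439/1800
  586/135 16019/3600 17383/3600 4801/1080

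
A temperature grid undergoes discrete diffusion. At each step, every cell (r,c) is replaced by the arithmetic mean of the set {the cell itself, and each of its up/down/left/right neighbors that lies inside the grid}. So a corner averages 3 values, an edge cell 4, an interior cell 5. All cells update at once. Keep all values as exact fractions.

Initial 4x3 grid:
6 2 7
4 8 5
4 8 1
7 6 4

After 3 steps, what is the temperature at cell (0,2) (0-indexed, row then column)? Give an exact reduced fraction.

Answer: 5447/1080

Derivation:
Step 1: cell (0,2) = 14/3
Step 2: cell (0,2) = 47/9
Step 3: cell (0,2) = 5447/1080
Full grid after step 3:
  76/15 74591/14400 5447/1080
  4257/800 31189/6000 36613/7200
  39763/7200 31739/6000 35863/7200
  6017/1080 77041/14400 664/135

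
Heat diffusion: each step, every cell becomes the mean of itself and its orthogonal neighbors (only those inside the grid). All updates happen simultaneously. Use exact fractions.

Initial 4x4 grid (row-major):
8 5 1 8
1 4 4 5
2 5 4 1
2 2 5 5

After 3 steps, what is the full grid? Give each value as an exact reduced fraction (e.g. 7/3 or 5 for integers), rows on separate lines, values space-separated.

After step 1:
  14/3 9/2 9/2 14/3
  15/4 19/5 18/5 9/2
  5/2 17/5 19/5 15/4
  2 7/2 4 11/3
After step 2:
  155/36 131/30 259/60 41/9
  883/240 381/100 101/25 991/240
  233/80 17/5 371/100 943/240
  8/3 129/40 449/120 137/36
After step 3:
  8893/2160 15119/3600 15551/3600 9361/2160
  26473/7200 4631/1200 24007/6000 29977/7200
  1519/480 6823/2000 4517/1200 28033/7200
  2113/720 391/120 6517/1800 8263/2160

Answer: 8893/2160 15119/3600 15551/3600 9361/2160
26473/7200 4631/1200 24007/6000 29977/7200
1519/480 6823/2000 4517/1200 28033/7200
2113/720 391/120 6517/1800 8263/2160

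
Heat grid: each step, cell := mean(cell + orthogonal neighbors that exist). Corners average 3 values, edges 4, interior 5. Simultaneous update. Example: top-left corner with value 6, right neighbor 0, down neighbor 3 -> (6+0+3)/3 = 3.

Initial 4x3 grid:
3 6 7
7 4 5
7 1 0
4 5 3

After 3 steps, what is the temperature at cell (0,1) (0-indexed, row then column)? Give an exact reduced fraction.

Answer: 1789/360

Derivation:
Step 1: cell (0,1) = 5
Step 2: cell (0,1) = 157/30
Step 3: cell (0,1) = 1789/360
Full grid after step 3:
  1387/270 1789/360 3467/720
  869/180 5407/1200 2009/480
  3197/720 781/200 4919/1440
  9209/2160 695/192 3407/1080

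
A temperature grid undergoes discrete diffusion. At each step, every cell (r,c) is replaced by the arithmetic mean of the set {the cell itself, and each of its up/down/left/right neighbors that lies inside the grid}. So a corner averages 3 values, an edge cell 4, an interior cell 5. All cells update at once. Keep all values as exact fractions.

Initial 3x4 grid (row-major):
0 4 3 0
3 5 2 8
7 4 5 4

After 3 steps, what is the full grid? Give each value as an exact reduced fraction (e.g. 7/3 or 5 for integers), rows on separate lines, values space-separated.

After step 1:
  7/3 3 9/4 11/3
  15/4 18/5 23/5 7/2
  14/3 21/4 15/4 17/3
After step 2:
  109/36 671/240 811/240 113/36
  287/80 101/25 177/50 523/120
  41/9 259/60 289/60 155/36
After step 3:
  847/270 23837/7200 23137/7200 7831/2160
  18253/4800 457/125 24161/6000 27617/7200
  8971/2160 3989/900 15281/3600 4853/1080

Answer: 847/270 23837/7200 23137/7200 7831/2160
18253/4800 457/125 24161/6000 27617/7200
8971/2160 3989/900 15281/3600 4853/1080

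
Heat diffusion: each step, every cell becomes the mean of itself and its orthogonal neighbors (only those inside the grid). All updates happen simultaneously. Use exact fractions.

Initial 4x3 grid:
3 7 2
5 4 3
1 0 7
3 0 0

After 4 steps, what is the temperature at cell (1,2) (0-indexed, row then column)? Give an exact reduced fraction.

Step 1: cell (1,2) = 4
Step 2: cell (1,2) = 143/40
Step 3: cell (1,2) = 2081/600
Step 4: cell (1,2) = 121279/36000
Full grid after step 4:
  40537/10800 68657/18000 3401/900
  118529/36000 8371/2500 121279/36000
  273517/108000 926399/360000 290767/108000
  262369/129600 1795201/864000 285469/129600

Answer: 121279/36000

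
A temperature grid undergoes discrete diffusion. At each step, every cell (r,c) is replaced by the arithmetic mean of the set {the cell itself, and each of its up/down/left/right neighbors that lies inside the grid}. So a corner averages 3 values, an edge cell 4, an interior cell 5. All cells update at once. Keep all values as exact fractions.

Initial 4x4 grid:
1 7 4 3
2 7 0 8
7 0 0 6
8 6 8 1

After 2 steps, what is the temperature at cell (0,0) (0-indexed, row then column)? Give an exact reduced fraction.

Step 1: cell (0,0) = 10/3
Step 2: cell (0,0) = 37/9
Full grid after step 2:
  37/9 887/240 341/80 17/4
  451/120 4 351/100 21/5
  39/8 79/20 181/50 79/20
  67/12 81/16 341/80 25/6

Answer: 37/9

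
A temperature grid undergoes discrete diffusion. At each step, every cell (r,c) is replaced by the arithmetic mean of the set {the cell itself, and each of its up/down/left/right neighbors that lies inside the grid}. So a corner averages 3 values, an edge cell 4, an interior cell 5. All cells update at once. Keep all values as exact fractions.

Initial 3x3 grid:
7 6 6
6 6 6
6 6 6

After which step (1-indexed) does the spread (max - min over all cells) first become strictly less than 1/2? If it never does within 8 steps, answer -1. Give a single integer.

Step 1: max=19/3, min=6, spread=1/3
  -> spread < 1/2 first at step 1
Step 2: max=113/18, min=6, spread=5/18
Step 3: max=1337/216, min=6, spread=41/216
Step 4: max=79891/12960, min=2171/360, spread=347/2592
Step 5: max=4772537/777600, min=21757/3600, spread=2921/31104
Step 6: max=285764539/46656000, min=2617483/432000, spread=24611/373248
Step 7: max=17114882033/2799360000, min=58976741/9720000, spread=207329/4478976
Step 8: max=1025799552451/167961600000, min=3149201599/518400000, spread=1746635/53747712

Answer: 1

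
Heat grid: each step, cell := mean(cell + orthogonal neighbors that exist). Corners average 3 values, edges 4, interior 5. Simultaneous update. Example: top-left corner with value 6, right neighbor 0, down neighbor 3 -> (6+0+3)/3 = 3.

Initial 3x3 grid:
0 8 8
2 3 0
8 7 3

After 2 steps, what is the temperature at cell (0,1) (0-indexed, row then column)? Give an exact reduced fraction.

Answer: 209/48

Derivation:
Step 1: cell (0,1) = 19/4
Step 2: cell (0,1) = 209/48
Full grid after step 2:
  34/9 209/48 163/36
  65/16 83/20 97/24
  85/18 73/16 145/36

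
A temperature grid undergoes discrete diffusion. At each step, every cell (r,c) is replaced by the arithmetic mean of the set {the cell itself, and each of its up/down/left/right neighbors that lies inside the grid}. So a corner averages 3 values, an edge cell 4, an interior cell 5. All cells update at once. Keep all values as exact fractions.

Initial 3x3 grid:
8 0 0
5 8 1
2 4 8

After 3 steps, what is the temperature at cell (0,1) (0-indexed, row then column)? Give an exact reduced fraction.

Answer: 6859/1800

Derivation:
Step 1: cell (0,1) = 4
Step 2: cell (0,1) = 46/15
Step 3: cell (0,1) = 6859/1800
Full grid after step 3:
  8711/2160 6859/1800 6521/2160
  22349/4800 11657/3000 55097/14400
  9781/2160 11137/2400 8711/2160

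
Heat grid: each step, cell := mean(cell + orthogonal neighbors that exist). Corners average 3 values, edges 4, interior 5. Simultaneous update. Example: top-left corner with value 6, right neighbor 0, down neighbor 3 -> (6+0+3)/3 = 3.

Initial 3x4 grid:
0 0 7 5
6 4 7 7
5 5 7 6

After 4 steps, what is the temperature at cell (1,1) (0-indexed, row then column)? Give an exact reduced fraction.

Step 1: cell (1,1) = 22/5
Step 2: cell (1,1) = 451/100
Step 3: cell (1,1) = 27329/6000
Step 4: cell (1,1) = 1674211/360000
Full grid after step 4:
  54529/14400 12673/3000 136657/27000 724771/129600
  3585209/864000 1674211/360000 215929/40000 1703353/288000
  597661/129600 546853/108000 618503/108000 787271/129600

Answer: 1674211/360000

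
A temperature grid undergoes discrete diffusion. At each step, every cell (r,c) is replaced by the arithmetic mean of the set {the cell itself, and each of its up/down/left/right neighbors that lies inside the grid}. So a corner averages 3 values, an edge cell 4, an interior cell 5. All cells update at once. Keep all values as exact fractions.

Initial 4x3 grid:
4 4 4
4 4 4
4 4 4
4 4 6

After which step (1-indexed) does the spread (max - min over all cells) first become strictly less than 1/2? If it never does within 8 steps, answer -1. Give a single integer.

Answer: 3

Derivation:
Step 1: max=14/3, min=4, spread=2/3
Step 2: max=41/9, min=4, spread=5/9
Step 3: max=473/108, min=4, spread=41/108
  -> spread < 1/2 first at step 3
Step 4: max=56057/12960, min=4, spread=4217/12960
Step 5: max=3319549/777600, min=14479/3600, spread=38417/155520
Step 6: max=197824211/46656000, min=290597/72000, spread=1903471/9331200
Step 7: max=11798429089/2799360000, min=8755759/2160000, spread=18038617/111974400
Step 8: max=705114582851/167961600000, min=790526759/194400000, spread=883978523/6718464000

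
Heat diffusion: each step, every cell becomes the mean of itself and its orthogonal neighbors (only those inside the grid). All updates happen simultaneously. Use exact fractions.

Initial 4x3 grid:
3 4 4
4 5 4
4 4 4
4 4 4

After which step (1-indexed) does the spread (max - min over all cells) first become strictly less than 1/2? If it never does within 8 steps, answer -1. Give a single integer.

Answer: 2

Derivation:
Step 1: max=17/4, min=11/3, spread=7/12
Step 2: max=413/100, min=35/9, spread=217/900
  -> spread < 1/2 first at step 2
Step 3: max=9863/2400, min=532/135, spread=3647/21600
Step 4: max=32649/8000, min=64621/16200, spread=59729/648000
Step 5: max=8784997/2160000, min=3891569/972000, spread=1233593/19440000
Step 6: max=21938027/5400000, min=117177623/29160000, spread=3219307/72900000
Step 7: max=3155004817/777600000, min=14082948989/3499200000, spread=1833163/55987200
Step 8: max=189157070003/46656000000, min=846156414451/209952000000, spread=80806409/3359232000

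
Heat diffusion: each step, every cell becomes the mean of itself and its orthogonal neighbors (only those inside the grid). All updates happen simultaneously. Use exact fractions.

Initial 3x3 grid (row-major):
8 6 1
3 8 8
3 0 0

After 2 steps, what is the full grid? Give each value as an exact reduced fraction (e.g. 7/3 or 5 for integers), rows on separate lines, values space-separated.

Answer: 203/36 257/48 5
109/24 93/20 203/48
41/12 149/48 29/9

Derivation:
After step 1:
  17/3 23/4 5
  11/2 5 17/4
  2 11/4 8/3
After step 2:
  203/36 257/48 5
  109/24 93/20 203/48
  41/12 149/48 29/9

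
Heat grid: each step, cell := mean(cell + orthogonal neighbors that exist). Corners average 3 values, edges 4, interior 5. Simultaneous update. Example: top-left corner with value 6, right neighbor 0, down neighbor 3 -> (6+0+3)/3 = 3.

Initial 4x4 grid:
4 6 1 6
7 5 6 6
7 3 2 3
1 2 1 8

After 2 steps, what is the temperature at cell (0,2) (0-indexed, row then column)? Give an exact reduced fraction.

Answer: 205/48

Derivation:
Step 1: cell (0,2) = 19/4
Step 2: cell (0,2) = 205/48
Full grid after step 2:
  185/36 1189/240 205/48 43/9
  1279/240 459/100 112/25 55/12
  1043/240 369/100 94/25 17/4
  115/36 91/30 3 4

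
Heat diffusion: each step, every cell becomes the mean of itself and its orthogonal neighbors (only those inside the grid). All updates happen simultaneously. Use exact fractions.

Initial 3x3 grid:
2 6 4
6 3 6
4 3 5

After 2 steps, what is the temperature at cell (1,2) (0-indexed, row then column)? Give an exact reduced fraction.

Answer: 193/40

Derivation:
Step 1: cell (1,2) = 9/2
Step 2: cell (1,2) = 193/40
Full grid after step 2:
  73/18 371/80 163/36
  351/80 411/100 193/40
  71/18 351/80 155/36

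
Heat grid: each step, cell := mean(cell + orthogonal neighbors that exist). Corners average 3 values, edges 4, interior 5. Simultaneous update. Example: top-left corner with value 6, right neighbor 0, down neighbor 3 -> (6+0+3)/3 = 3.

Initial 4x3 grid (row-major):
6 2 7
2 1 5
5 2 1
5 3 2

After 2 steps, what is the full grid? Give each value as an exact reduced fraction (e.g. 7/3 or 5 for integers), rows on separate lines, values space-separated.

After step 1:
  10/3 4 14/3
  7/2 12/5 7/2
  7/2 12/5 5/2
  13/3 3 2
After step 2:
  65/18 18/5 73/18
  191/60 79/25 49/15
  103/30 69/25 13/5
  65/18 44/15 5/2

Answer: 65/18 18/5 73/18
191/60 79/25 49/15
103/30 69/25 13/5
65/18 44/15 5/2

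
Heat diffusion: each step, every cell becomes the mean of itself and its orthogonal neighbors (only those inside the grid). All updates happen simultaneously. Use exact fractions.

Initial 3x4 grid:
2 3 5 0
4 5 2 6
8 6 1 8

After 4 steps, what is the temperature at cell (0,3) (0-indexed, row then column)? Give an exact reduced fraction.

Step 1: cell (0,3) = 11/3
Step 2: cell (0,3) = 61/18
Step 3: cell (0,3) = 7873/2160
Step 4: cell (0,3) = 237883/64800
Full grid after step 4:
  173017/43200 30273/8000 800251/216000 237883/64800
  1241723/288000 167799/40000 357179/90000 858991/216000
  67139/14400 36023/8000 313667/72000 30287/7200

Answer: 237883/64800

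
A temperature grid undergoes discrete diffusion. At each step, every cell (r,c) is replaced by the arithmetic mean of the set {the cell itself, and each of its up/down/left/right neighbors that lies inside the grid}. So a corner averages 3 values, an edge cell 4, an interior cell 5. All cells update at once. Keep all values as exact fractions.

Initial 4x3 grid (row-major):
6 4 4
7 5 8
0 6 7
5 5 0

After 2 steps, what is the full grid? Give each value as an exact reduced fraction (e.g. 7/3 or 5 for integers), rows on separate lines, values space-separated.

Answer: 179/36 87/16 193/36
31/6 517/100 271/48
127/30 487/100 397/80
71/18 239/60 53/12

Derivation:
After step 1:
  17/3 19/4 16/3
  9/2 6 6
  9/2 23/5 21/4
  10/3 4 4
After step 2:
  179/36 87/16 193/36
  31/6 517/100 271/48
  127/30 487/100 397/80
  71/18 239/60 53/12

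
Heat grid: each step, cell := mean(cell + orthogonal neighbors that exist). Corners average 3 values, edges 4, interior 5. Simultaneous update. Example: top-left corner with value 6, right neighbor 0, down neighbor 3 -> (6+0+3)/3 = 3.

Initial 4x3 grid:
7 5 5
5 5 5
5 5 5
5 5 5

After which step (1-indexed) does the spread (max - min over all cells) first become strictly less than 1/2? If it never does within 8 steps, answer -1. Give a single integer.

Answer: 3

Derivation:
Step 1: max=17/3, min=5, spread=2/3
Step 2: max=50/9, min=5, spread=5/9
Step 3: max=581/108, min=5, spread=41/108
  -> spread < 1/2 first at step 3
Step 4: max=69017/12960, min=5, spread=4217/12960
Step 5: max=4097149/777600, min=18079/3600, spread=38417/155520
Step 6: max=244480211/46656000, min=362597/72000, spread=1903471/9331200
Step 7: max=14597789089/2799360000, min=10915759/2160000, spread=18038617/111974400
Step 8: max=873076182851/167961600000, min=984926759/194400000, spread=883978523/6718464000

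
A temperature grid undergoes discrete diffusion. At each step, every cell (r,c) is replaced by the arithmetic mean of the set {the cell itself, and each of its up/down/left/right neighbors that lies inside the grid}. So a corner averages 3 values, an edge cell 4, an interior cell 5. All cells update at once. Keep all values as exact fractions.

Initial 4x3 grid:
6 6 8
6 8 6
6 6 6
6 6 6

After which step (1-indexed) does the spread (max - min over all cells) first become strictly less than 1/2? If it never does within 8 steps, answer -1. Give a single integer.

Step 1: max=7, min=6, spread=1
Step 2: max=62/9, min=6, spread=8/9
Step 3: max=23909/3600, min=1213/200, spread=83/144
Step 4: max=214769/32400, min=21991/3600, spread=337/648
Step 5: max=12724021/1944000, min=1479551/240000, spread=7396579/19440000
  -> spread < 1/2 first at step 5
Step 6: max=760142039/116640000, min=40103273/6480000, spread=61253/186624
Step 7: max=45339941401/6998400000, min=2419078057/388800000, spread=14372291/55987200
Step 8: max=2711158572059/419904000000, min=145603492163/23328000000, spread=144473141/671846400

Answer: 5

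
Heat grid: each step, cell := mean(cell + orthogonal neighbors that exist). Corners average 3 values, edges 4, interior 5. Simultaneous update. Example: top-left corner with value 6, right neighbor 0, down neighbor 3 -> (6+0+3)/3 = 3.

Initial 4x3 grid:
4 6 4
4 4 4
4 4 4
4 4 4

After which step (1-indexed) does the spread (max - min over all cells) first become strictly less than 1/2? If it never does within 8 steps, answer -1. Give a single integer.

Step 1: max=14/3, min=4, spread=2/3
Step 2: max=547/120, min=4, spread=67/120
Step 3: max=4757/1080, min=4, spread=437/1080
  -> spread < 1/2 first at step 3
Step 4: max=1885531/432000, min=2009/500, spread=29951/86400
Step 5: max=16767821/3888000, min=13658/3375, spread=206761/777600
Step 6: max=6676995571/1555200000, min=10965671/2700000, spread=14430763/62208000
Step 7: max=398355741689/93312000000, min=881652727/216000000, spread=139854109/746496000
Step 8: max=23817351890251/5598720000000, min=79611228977/19440000000, spread=7114543559/44789760000

Answer: 3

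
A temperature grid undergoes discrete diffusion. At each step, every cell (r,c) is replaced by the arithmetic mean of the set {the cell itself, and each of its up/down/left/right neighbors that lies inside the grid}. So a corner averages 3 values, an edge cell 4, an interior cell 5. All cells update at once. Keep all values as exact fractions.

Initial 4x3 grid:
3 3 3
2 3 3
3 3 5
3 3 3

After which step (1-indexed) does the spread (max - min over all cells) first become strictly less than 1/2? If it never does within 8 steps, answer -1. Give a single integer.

Answer: 4

Derivation:
Step 1: max=11/3, min=8/3, spread=1
Step 2: max=211/60, min=329/120, spread=31/40
Step 3: max=1831/540, min=3029/1080, spread=211/360
Step 4: max=26609/8100, min=93851/32400, spread=839/2160
  -> spread < 1/2 first at step 4
Step 5: max=3163667/972000, min=2841887/972000, spread=5363/16200
Step 6: max=23391821/7290000, min=86527859/29160000, spread=93859/388800
Step 7: max=1393323139/437400000, min=5230638331/1749600000, spread=4568723/23328000
Step 8: max=165975295627/52488000000, min=316224124379/104976000000, spread=8387449/55987200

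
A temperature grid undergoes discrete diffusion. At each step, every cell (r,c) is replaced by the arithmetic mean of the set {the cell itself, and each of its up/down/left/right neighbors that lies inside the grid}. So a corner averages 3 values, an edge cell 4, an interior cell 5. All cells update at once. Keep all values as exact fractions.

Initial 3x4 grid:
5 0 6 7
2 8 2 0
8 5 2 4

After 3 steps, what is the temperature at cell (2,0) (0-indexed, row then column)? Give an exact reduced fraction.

Answer: 3353/720

Derivation:
Step 1: cell (2,0) = 5
Step 2: cell (2,0) = 11/2
Step 3: cell (2,0) = 3353/720
Full grid after step 3:
  8609/2160 2987/720 2681/720 8051/2160
  2671/576 4831/1200 4597/1200 9617/2880
  3353/720 363/80 857/240 2347/720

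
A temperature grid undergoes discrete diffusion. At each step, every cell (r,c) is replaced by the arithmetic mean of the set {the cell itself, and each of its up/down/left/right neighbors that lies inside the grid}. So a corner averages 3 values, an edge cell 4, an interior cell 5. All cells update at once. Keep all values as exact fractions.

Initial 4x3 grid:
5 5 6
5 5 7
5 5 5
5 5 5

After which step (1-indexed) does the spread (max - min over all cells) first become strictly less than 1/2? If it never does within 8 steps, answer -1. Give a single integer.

Step 1: max=6, min=5, spread=1
Step 2: max=17/3, min=5, spread=2/3
Step 3: max=2009/360, min=5, spread=209/360
Step 4: max=236471/43200, min=4547/900, spread=3643/8640
  -> spread < 1/2 first at step 4
Step 5: max=14057419/2592000, min=548551/108000, spread=178439/518400
Step 6: max=836168981/155520000, min=3681841/720000, spread=1635653/6220800
Step 7: max=49900576279/9331200000, min=998555023/194400000, spread=78797407/373248000
Step 8: max=2980464951461/559872000000, min=30080376941/5832000000, spread=741990121/4478976000

Answer: 4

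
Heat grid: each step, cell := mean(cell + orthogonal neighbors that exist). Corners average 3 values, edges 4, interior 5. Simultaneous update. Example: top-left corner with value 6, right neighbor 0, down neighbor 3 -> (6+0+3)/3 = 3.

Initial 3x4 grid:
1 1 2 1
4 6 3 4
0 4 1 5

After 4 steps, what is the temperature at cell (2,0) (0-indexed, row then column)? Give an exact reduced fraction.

Step 1: cell (2,0) = 8/3
Step 2: cell (2,0) = 49/18
Step 3: cell (2,0) = 6151/2160
Step 4: cell (2,0) = 368561/129600
Full grid after step 4:
  37579/14400 190027/72000 578741/216000 352981/129600
  2366509/864000 1009541/360000 1038191/360000 2514799/864000
  368561/129600 318353/108000 328183/108000 397831/129600

Answer: 368561/129600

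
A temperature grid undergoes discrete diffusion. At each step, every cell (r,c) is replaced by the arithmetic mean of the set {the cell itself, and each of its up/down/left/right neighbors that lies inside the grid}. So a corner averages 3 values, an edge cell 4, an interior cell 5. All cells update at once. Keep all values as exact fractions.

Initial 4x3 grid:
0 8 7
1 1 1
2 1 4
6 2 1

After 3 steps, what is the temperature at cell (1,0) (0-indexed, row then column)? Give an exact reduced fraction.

Step 1: cell (1,0) = 1
Step 2: cell (1,0) = 89/40
Step 3: cell (1,0) = 963/400
Full grid after step 3:
  343/120 11767/3600 1991/540
  963/400 8311/3000 11017/3600
  8497/3600 3553/1500 8947/3600
  271/108 17539/7200 509/216

Answer: 963/400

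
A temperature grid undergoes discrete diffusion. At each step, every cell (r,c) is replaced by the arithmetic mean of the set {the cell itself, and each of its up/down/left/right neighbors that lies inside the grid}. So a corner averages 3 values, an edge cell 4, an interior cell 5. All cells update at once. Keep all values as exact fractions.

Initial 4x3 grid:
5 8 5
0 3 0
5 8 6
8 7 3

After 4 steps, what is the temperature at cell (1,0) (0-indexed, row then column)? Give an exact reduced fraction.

Step 1: cell (1,0) = 13/4
Step 2: cell (1,0) = 499/120
Step 3: cell (1,0) = 8099/1800
Step 4: cell (1,0) = 495511/108000
Full grid after step 4:
  567427/129600 3734383/864000 559177/129600
  495511/108000 1633307/360000 960647/216000
  555611/108000 150761/30000 1059347/216000
  359791/64800 263681/48000 21401/4050

Answer: 495511/108000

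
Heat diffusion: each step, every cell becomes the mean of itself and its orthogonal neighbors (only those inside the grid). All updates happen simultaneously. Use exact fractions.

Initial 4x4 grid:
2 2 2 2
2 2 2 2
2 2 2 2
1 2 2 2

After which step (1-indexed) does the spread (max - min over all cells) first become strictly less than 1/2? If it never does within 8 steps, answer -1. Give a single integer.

Answer: 1

Derivation:
Step 1: max=2, min=5/3, spread=1/3
  -> spread < 1/2 first at step 1
Step 2: max=2, min=31/18, spread=5/18
Step 3: max=2, min=391/216, spread=41/216
Step 4: max=2, min=11917/6480, spread=1043/6480
Step 5: max=2, min=363247/194400, spread=25553/194400
Step 6: max=35921/18000, min=10992541/5832000, spread=645863/5832000
Step 7: max=239029/120000, min=332278309/174960000, spread=16225973/174960000
Step 8: max=107299/54000, min=10020122017/5248800000, spread=409340783/5248800000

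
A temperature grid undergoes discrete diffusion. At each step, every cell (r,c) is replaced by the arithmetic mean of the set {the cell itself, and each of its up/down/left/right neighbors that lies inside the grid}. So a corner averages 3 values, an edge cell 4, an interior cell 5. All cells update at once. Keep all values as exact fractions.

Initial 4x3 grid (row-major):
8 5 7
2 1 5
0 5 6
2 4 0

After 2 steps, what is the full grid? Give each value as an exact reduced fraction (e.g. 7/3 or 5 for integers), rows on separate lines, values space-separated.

After step 1:
  5 21/4 17/3
  11/4 18/5 19/4
  9/4 16/5 4
  2 11/4 10/3
After step 2:
  13/3 1171/240 47/9
  17/5 391/100 1081/240
  51/20 79/25 917/240
  7/3 677/240 121/36

Answer: 13/3 1171/240 47/9
17/5 391/100 1081/240
51/20 79/25 917/240
7/3 677/240 121/36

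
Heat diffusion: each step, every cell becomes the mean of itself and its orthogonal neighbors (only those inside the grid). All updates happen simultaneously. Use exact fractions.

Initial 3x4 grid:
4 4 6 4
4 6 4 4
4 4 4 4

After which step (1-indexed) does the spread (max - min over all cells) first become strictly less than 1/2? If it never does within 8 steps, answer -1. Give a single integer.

Step 1: max=5, min=4, spread=1
Step 2: max=569/120, min=4, spread=89/120
Step 3: max=5507/1200, min=1689/400, spread=11/30
  -> spread < 1/2 first at step 3
Step 4: max=487547/108000, min=45817/10800, spread=29377/108000
Step 5: max=604171/135000, min=1164517/270000, spread=1753/10800
Step 6: max=12787807/2880000, min=84098041/19440000, spread=71029/622080
Step 7: max=8614716229/1944000000, min=5074623619/1166400000, spread=7359853/91125000
Step 8: max=45826144567/10368000000, min=101681335807/23328000000, spread=45679663/746496000

Answer: 3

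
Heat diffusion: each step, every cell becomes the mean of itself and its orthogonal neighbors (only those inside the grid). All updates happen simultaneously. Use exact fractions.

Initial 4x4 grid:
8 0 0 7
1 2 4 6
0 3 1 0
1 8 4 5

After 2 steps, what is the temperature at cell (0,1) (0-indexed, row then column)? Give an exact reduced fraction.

Step 1: cell (0,1) = 5/2
Step 2: cell (0,1) = 41/16
Full grid after step 2:
  11/4 41/16 731/240 34/9
  9/4 253/100 14/5 851/240
  49/20 249/100 153/50 253/80
  11/4 143/40 139/40 7/2

Answer: 41/16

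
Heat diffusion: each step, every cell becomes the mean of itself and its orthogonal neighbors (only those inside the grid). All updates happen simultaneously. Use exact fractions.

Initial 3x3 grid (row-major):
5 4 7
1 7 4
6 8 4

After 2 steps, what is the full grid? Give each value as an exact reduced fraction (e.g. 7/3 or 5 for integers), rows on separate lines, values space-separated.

Answer: 83/18 1133/240 65/12
1073/240 541/100 619/120
16/3 1283/240 205/36

Derivation:
After step 1:
  10/3 23/4 5
  19/4 24/5 11/2
  5 25/4 16/3
After step 2:
  83/18 1133/240 65/12
  1073/240 541/100 619/120
  16/3 1283/240 205/36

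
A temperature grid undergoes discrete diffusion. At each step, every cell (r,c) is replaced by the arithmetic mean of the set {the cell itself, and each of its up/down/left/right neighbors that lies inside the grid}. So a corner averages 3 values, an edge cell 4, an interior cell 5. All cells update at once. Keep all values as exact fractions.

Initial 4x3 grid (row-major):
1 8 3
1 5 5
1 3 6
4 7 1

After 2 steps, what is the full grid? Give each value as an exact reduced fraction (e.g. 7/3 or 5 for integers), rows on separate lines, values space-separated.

Answer: 115/36 1039/240 43/9
719/240 99/25 547/120
253/80 371/100 527/120
10/3 1009/240 73/18

Derivation:
After step 1:
  10/3 17/4 16/3
  2 22/5 19/4
  9/4 22/5 15/4
  4 15/4 14/3
After step 2:
  115/36 1039/240 43/9
  719/240 99/25 547/120
  253/80 371/100 527/120
  10/3 1009/240 73/18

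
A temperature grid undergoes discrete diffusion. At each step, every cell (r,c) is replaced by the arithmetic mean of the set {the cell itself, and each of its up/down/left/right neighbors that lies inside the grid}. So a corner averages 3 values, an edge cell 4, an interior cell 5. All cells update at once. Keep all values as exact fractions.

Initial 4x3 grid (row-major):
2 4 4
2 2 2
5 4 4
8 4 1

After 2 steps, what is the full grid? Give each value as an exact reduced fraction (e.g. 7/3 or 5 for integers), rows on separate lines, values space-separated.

After step 1:
  8/3 3 10/3
  11/4 14/5 3
  19/4 19/5 11/4
  17/3 17/4 3
After step 2:
  101/36 59/20 28/9
  389/120 307/100 713/240
  509/120 367/100 251/80
  44/9 1003/240 10/3

Answer: 101/36 59/20 28/9
389/120 307/100 713/240
509/120 367/100 251/80
44/9 1003/240 10/3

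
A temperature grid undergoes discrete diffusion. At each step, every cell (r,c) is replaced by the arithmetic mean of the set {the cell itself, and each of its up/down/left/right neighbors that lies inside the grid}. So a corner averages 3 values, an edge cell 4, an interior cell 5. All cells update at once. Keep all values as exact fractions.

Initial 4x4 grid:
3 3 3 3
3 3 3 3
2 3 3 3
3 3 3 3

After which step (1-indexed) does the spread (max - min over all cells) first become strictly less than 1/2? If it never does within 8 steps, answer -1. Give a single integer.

Step 1: max=3, min=8/3, spread=1/3
  -> spread < 1/2 first at step 1
Step 2: max=3, min=329/120, spread=31/120
Step 3: max=3, min=3029/1080, spread=211/1080
Step 4: max=3, min=307157/108000, spread=16843/108000
Step 5: max=26921/9000, min=2777357/972000, spread=130111/972000
Step 6: max=1612841/540000, min=83837633/29160000, spread=3255781/29160000
Step 7: max=1608893/540000, min=2524046309/874800000, spread=82360351/874800000
Step 8: max=289093559/97200000, min=75980683109/26244000000, spread=2074577821/26244000000

Answer: 1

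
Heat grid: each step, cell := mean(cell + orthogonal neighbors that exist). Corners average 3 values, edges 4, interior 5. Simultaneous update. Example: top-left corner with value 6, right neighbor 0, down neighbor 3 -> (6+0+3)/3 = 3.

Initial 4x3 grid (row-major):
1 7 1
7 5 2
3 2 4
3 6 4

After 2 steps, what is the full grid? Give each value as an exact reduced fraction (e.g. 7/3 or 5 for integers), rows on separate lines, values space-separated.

Answer: 25/6 493/120 59/18
347/80 191/50 209/60
63/16 191/50 11/3
23/6 197/48 137/36

Derivation:
After step 1:
  5 7/2 10/3
  4 23/5 3
  15/4 4 3
  4 15/4 14/3
After step 2:
  25/6 493/120 59/18
  347/80 191/50 209/60
  63/16 191/50 11/3
  23/6 197/48 137/36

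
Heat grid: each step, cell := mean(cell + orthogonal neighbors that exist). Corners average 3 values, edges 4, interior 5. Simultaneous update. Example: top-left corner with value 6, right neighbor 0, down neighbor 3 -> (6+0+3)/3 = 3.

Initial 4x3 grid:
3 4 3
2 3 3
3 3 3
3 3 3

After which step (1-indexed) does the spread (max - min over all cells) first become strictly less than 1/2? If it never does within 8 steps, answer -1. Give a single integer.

Answer: 2

Derivation:
Step 1: max=10/3, min=11/4, spread=7/12
Step 2: max=115/36, min=23/8, spread=23/72
  -> spread < 1/2 first at step 2
Step 3: max=1357/432, min=697/240, spread=32/135
Step 4: max=16063/5184, min=6337/2160, spread=4271/25920
Step 5: max=4778113/1555200, min=190807/64800, spread=39749/311040
Step 6: max=285011147/93312000, min=5741959/1944000, spread=1879423/18662400
Step 7: max=17029363393/5598720000, min=172764883/58320000, spread=3551477/44789760
Step 8: max=1018676725187/335923200000, min=20781581869/6998400000, spread=846431819/13436928000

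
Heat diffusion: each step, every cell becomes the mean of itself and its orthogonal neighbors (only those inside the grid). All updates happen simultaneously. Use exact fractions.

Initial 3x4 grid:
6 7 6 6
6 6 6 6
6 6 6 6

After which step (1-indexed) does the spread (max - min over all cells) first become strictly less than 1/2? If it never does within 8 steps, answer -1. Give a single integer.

Answer: 1

Derivation:
Step 1: max=19/3, min=6, spread=1/3
  -> spread < 1/2 first at step 1
Step 2: max=751/120, min=6, spread=31/120
Step 3: max=6691/1080, min=6, spread=211/1080
Step 4: max=664897/108000, min=10847/1800, spread=14077/108000
Step 5: max=5972407/972000, min=651683/108000, spread=5363/48600
Step 6: max=178700809/29160000, min=362869/60000, spread=93859/1166400
Step 7: max=10707874481/1749600000, min=588536467/97200000, spread=4568723/69984000
Step 8: max=641636435629/104976000000, min=17677618889/2916000000, spread=8387449/167961600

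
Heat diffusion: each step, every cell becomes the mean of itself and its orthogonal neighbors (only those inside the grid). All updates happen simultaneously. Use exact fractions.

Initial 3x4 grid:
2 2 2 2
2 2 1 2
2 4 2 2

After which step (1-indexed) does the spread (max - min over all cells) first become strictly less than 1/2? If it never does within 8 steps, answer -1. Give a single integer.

Step 1: max=8/3, min=7/4, spread=11/12
Step 2: max=577/240, min=11/6, spread=137/240
Step 3: max=5047/2160, min=673/360, spread=1009/2160
  -> spread < 1/2 first at step 3
Step 4: max=29249/12960, min=16421/8640, spread=1847/5184
Step 5: max=430741/194400, min=1000537/518400, spread=444317/1555200
Step 6: max=50860117/23328000, min=60875711/31104000, spread=4162667/18662400
Step 7: max=3018004583/1399680000, min=3691124509/1866240000, spread=199728961/1119744000
Step 8: max=179458591057/83980800000, min=223421915351/111974400000, spread=1902744727/13436928000

Answer: 3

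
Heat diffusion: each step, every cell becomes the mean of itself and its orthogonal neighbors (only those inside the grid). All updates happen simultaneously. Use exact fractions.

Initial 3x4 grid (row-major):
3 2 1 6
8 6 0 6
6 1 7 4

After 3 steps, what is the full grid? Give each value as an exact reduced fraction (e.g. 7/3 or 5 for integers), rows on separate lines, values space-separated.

Answer: 2201/540 27419/7200 24299/7200 1645/432
66463/14400 2929/750 7949/2000 779/200
3353/720 5399/1200 7231/1800 473/108

Derivation:
After step 1:
  13/3 3 9/4 13/3
  23/4 17/5 4 4
  5 5 3 17/3
After step 2:
  157/36 779/240 163/48 127/36
  1109/240 423/100 333/100 9/2
  21/4 41/10 53/12 38/9
After step 3:
  2201/540 27419/7200 24299/7200 1645/432
  66463/14400 2929/750 7949/2000 779/200
  3353/720 5399/1200 7231/1800 473/108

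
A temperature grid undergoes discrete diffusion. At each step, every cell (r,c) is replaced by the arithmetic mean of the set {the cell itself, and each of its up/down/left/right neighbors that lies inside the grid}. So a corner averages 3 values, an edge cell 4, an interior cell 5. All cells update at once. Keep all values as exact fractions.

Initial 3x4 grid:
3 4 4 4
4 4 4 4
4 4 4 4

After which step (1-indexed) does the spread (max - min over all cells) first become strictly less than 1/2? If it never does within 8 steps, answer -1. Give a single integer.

Answer: 1

Derivation:
Step 1: max=4, min=11/3, spread=1/3
  -> spread < 1/2 first at step 1
Step 2: max=4, min=67/18, spread=5/18
Step 3: max=4, min=823/216, spread=41/216
Step 4: max=4, min=99463/25920, spread=4217/25920
Step 5: max=28721/7200, min=6011651/1555200, spread=38417/311040
Step 6: max=573403/144000, min=362047789/93312000, spread=1903471/18662400
Step 7: max=17164241/4320000, min=21793890911/5598720000, spread=18038617/223948800
Step 8: max=1542273241/388800000, min=1310424617149/335923200000, spread=883978523/13436928000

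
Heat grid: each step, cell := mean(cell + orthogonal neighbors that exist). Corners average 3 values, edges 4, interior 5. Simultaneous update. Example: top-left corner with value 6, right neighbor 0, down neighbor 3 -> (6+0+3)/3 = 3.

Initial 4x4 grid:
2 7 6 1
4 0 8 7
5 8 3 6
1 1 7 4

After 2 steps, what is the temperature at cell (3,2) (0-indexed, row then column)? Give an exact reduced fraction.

Answer: 301/60

Derivation:
Step 1: cell (3,2) = 15/4
Step 2: cell (3,2) = 301/60
Full grid after step 2:
  65/18 1139/240 1123/240 47/9
  1019/240 201/50 138/25 599/120
  779/240 479/100 467/100 677/120
  133/36 103/30 301/60 173/36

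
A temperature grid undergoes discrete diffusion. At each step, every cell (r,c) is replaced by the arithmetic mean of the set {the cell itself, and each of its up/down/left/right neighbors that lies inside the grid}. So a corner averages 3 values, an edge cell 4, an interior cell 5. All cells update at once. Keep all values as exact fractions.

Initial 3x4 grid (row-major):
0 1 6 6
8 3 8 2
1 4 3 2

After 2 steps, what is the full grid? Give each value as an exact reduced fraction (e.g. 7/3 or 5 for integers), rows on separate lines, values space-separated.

After step 1:
  3 5/2 21/4 14/3
  3 24/5 22/5 9/2
  13/3 11/4 17/4 7/3
After step 2:
  17/6 311/80 1009/240 173/36
  227/60 349/100 116/25 159/40
  121/36 121/30 103/30 133/36

Answer: 17/6 311/80 1009/240 173/36
227/60 349/100 116/25 159/40
121/36 121/30 103/30 133/36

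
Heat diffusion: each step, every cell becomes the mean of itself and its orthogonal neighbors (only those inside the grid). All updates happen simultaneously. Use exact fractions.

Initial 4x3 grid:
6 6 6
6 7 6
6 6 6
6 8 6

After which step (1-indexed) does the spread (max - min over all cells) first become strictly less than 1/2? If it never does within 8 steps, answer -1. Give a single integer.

Answer: 2

Derivation:
Step 1: max=20/3, min=6, spread=2/3
Step 2: max=793/120, min=489/80, spread=119/240
  -> spread < 1/2 first at step 2
Step 3: max=13951/2160, min=2207/360, spread=709/2160
Step 4: max=2777377/432000, min=1773473/288000, spread=46867/172800
Step 5: max=24828257/3888000, min=16031443/2592000, spread=312437/1555200
Step 6: max=9908173897/1555200000, min=6426169673/1036800000, spread=21513551/124416000
Step 7: max=592546200323/93312000000, min=386725708507/62208000000, spread=199322201/1492992000
Step 8: max=35502342584257/5598720000000, min=23234131677713/3732480000000, spread=10418321083/89579520000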